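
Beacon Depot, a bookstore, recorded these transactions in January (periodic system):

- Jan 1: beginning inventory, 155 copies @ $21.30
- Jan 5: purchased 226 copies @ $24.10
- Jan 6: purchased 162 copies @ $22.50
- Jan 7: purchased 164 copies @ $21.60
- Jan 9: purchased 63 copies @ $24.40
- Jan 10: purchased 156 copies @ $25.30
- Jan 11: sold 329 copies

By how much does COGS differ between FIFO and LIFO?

$365.10

FIFO COGS: 155 @ $21.30 + 174 @ $24.10 = $7,494.90
LIFO COGS: 156 @ $25.30 + 63 @ $24.40 + 110 @ $21.60 = $7,860.00
Difference = |$7,494.90 − $7,860.00| = $365.10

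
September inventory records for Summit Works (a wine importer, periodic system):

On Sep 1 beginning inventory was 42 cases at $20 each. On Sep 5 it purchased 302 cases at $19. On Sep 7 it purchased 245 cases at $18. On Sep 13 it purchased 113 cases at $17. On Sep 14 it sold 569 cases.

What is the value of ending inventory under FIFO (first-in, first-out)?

Sep 14, 569 sold [FIFO — oldest first]: 42 @ $20 + 302 @ $19 + 225 @ $18 = $10,628
Ending inventory: 20 @ $18 + 113 @ $17 = $2,281

Ending inventory = $2,281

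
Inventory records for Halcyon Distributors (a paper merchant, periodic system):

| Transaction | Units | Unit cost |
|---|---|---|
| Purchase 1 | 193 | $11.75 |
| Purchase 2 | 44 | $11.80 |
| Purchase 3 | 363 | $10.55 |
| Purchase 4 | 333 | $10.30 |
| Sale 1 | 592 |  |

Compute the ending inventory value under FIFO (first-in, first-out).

Ending inventory = $3,514.30

Sale 1 (592) [FIFO — oldest first]: 193 @ $11.75 + 44 @ $11.80 + 355 @ $10.55 = $6,532.20
Ending inventory: 8 @ $10.55 + 333 @ $10.30 = $3,514.30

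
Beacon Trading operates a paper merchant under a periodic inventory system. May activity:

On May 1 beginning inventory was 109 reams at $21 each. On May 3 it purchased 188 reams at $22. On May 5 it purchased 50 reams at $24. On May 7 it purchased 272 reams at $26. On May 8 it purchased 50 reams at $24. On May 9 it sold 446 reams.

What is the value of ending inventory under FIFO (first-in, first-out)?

May 9, 446 sold [FIFO — oldest first]: 109 @ $21 + 188 @ $22 + 50 @ $24 + 99 @ $26 = $10,199
Ending inventory: 173 @ $26 + 50 @ $24 = $5,698

Ending inventory = $5,698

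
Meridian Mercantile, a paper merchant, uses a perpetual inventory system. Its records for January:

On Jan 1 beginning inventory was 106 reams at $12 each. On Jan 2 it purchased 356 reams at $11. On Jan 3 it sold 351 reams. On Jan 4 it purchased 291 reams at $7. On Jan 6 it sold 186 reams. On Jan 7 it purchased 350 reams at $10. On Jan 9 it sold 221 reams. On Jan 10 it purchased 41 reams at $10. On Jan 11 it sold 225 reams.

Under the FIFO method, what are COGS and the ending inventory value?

Jan 3, 351 sold [FIFO — oldest first]: 106 @ $12 + 245 @ $11 = $3,967
Jan 6, 186 sold [FIFO — oldest first]: 111 @ $11 + 75 @ $7 = $1,746
Jan 9, 221 sold [FIFO — oldest first]: 216 @ $7 + 5 @ $10 = $1,562
Jan 11, 225 sold [FIFO — oldest first]: 225 @ $10 = $2,250
Total COGS = $3,967 + $1,746 + $1,562 + $2,250 = $9,525
Ending inventory: 120 @ $10 + 41 @ $10 = $1,610

COGS = $9,525; ending inventory = $1,610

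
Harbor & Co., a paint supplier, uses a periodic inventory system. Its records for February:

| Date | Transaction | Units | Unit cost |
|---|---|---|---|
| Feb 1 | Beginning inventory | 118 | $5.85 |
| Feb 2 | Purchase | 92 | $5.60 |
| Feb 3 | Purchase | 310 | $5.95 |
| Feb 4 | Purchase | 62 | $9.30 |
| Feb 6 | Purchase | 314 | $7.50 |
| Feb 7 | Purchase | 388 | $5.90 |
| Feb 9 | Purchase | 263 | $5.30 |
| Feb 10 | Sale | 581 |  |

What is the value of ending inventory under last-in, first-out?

Feb 10, 581 sold [LIFO — newest first]: 263 @ $5.30 + 318 @ $5.90 = $3,270.10
Ending inventory: 118 @ $5.85 + 92 @ $5.60 + 310 @ $5.95 + 62 @ $9.30 + 314 @ $7.50 + 70 @ $5.90 = $6,394.60

Ending inventory = $6,394.60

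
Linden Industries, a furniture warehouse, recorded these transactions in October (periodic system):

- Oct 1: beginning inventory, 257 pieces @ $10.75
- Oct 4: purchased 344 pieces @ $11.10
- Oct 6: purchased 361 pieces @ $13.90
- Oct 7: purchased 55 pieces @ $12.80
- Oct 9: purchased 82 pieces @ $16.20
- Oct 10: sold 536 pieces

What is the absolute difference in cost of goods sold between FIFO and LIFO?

FIFO COGS: 257 @ $10.75 + 279 @ $11.10 = $5,859.65
LIFO COGS: 82 @ $16.20 + 55 @ $12.80 + 361 @ $13.90 + 38 @ $11.10 = $7,472.10
Difference = |$5,859.65 − $7,472.10| = $1,612.45

$1,612.45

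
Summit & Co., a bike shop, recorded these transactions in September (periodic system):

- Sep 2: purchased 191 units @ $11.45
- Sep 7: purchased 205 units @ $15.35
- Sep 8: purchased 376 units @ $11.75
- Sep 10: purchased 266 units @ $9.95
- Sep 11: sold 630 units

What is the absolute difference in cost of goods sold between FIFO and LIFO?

FIFO COGS: 191 @ $11.45 + 205 @ $15.35 + 234 @ $11.75 = $8,083.20
LIFO COGS: 266 @ $9.95 + 364 @ $11.75 = $6,923.70
Difference = |$8,083.20 − $6,923.70| = $1,159.50

$1,159.50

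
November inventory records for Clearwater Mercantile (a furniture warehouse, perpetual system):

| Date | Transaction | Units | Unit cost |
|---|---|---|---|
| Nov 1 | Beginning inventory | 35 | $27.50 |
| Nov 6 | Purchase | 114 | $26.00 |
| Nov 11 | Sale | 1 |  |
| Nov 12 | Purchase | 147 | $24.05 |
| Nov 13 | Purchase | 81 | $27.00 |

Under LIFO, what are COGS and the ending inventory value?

COGS = $26.00; ending inventory = $9,622.85

Nov 11, 1 sold [LIFO — newest first]: 1 @ $26.00 = $26.00
Ending inventory: 35 @ $27.50 + 113 @ $26.00 + 147 @ $24.05 + 81 @ $27.00 = $9,622.85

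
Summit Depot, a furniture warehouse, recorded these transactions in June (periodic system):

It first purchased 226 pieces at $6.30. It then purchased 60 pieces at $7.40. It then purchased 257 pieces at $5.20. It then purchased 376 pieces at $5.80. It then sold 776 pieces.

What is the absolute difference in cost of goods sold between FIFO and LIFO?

FIFO COGS: 226 @ $6.30 + 60 @ $7.40 + 257 @ $5.20 + 233 @ $5.80 = $4,555.60
LIFO COGS: 376 @ $5.80 + 257 @ $5.20 + 60 @ $7.40 + 83 @ $6.30 = $4,484.10
Difference = |$4,555.60 − $4,484.10| = $71.50

$71.50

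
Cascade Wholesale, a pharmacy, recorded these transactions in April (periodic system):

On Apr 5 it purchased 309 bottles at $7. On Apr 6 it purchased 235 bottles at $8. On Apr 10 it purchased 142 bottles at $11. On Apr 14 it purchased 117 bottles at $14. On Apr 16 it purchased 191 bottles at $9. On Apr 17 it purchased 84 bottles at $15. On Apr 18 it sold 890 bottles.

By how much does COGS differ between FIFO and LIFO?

$880

FIFO COGS: 309 @ $7 + 235 @ $8 + 142 @ $11 + 117 @ $14 + 87 @ $9 = $8,026
LIFO COGS: 84 @ $15 + 191 @ $9 + 117 @ $14 + 142 @ $11 + 235 @ $8 + 121 @ $7 = $8,906
Difference = |$8,026 − $8,906| = $880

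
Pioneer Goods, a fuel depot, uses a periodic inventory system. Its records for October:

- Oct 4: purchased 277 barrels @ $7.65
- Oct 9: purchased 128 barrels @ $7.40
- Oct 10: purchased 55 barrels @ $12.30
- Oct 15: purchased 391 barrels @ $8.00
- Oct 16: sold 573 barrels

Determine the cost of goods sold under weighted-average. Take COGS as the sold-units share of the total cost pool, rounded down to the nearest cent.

COGS = $4,626.25

Oct 16, sell 573: 573/851 × $6,870.75 → $4,626.25
Ending inventory (cost pool remaining) = $2,244.50
Check: goods available $6,870.75 = COGS $4,626.25 + ending $2,244.50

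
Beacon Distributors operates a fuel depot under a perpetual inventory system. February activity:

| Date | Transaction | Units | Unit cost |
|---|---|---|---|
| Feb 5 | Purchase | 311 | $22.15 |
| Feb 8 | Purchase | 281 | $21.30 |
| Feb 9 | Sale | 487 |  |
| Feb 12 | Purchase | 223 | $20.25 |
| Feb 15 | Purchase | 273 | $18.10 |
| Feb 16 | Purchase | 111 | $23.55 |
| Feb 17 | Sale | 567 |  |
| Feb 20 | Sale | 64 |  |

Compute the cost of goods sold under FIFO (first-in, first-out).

COGS = $23,037.50

Feb 9, 487 sold [FIFO — oldest first]: 311 @ $22.15 + 176 @ $21.30 = $10,637.45
Feb 17, 567 sold [FIFO — oldest first]: 105 @ $21.30 + 223 @ $20.25 + 239 @ $18.10 = $11,078.15
Feb 20, 64 sold [FIFO — oldest first]: 34 @ $18.10 + 30 @ $23.55 = $1,321.90
Total COGS = $10,637.45 + $11,078.15 + $1,321.90 = $23,037.50
Ending inventory: 81 @ $23.55 = $1,907.55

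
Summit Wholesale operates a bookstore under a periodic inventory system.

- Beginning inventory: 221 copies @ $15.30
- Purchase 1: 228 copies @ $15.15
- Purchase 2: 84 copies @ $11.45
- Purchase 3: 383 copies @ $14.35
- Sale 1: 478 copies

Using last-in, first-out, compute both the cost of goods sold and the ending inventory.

COGS = $6,624.50; ending inventory = $6,668.85

Sale 1 (478) [LIFO — newest first]: 383 @ $14.35 + 84 @ $11.45 + 11 @ $15.15 = $6,624.50
Ending inventory: 221 @ $15.30 + 217 @ $15.15 = $6,668.85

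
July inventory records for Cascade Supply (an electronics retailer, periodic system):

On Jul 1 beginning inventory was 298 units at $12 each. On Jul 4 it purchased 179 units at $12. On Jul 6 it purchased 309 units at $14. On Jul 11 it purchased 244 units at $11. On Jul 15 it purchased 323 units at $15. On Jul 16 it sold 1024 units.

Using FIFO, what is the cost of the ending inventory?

Ending inventory = $4,911

Jul 16, 1024 sold [FIFO — oldest first]: 298 @ $12 + 179 @ $12 + 309 @ $14 + 238 @ $11 = $12,668
Ending inventory: 6 @ $11 + 323 @ $15 = $4,911
Check: goods available $17,579 = COGS $12,668 + ending $4,911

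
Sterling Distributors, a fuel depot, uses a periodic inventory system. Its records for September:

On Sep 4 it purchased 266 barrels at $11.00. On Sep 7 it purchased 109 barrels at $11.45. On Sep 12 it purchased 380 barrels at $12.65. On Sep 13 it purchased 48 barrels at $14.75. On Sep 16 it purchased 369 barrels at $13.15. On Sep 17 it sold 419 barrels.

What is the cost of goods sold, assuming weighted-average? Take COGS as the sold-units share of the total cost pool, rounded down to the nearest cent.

Sep 17, sell 419: 419/1172 × $14,541.40 → $5,198.67
Ending inventory (cost pool remaining) = $9,342.73
Check: goods available $14,541.40 = COGS $5,198.67 + ending $9,342.73

COGS = $5,198.67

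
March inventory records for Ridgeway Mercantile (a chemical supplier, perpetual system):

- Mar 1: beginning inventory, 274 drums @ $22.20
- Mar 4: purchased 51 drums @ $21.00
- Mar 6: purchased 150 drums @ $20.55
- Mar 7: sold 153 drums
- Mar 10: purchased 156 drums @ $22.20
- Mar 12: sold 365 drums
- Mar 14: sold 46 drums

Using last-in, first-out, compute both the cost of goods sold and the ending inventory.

Mar 7, 153 sold [LIFO — newest first]: 150 @ $20.55 + 3 @ $21.00 = $3,145.50
Mar 12, 365 sold [LIFO — newest first]: 156 @ $22.20 + 48 @ $21.00 + 161 @ $22.20 = $8,045.40
Mar 14, 46 sold [LIFO — newest first]: 46 @ $22.20 = $1,021.20
Total COGS = $3,145.50 + $8,045.40 + $1,021.20 = $12,212.10
Ending inventory: 67 @ $22.20 = $1,487.40
Check: goods available $13,699.50 = COGS $12,212.10 + ending $1,487.40

COGS = $12,212.10; ending inventory = $1,487.40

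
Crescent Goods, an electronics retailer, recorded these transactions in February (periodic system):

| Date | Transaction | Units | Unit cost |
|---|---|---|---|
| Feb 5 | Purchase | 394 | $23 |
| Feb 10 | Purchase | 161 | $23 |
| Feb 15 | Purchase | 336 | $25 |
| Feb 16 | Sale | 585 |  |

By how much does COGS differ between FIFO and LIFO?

FIFO COGS: 394 @ $23 + 161 @ $23 + 30 @ $25 = $13,515
LIFO COGS: 336 @ $25 + 161 @ $23 + 88 @ $23 = $14,127
Difference = |$13,515 − $14,127| = $612

$612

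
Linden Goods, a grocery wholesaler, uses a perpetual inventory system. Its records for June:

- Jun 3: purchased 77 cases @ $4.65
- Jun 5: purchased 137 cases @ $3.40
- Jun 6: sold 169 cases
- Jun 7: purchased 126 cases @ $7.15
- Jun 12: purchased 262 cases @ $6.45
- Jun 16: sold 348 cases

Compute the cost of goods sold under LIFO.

Jun 6, 169 sold [LIFO — newest first]: 137 @ $3.40 + 32 @ $4.65 = $614.60
Jun 16, 348 sold [LIFO — newest first]: 262 @ $6.45 + 86 @ $7.15 = $2,304.80
Total COGS = $614.60 + $2,304.80 = $2,919.40
Ending inventory: 45 @ $4.65 + 40 @ $7.15 = $495.25

COGS = $2,919.40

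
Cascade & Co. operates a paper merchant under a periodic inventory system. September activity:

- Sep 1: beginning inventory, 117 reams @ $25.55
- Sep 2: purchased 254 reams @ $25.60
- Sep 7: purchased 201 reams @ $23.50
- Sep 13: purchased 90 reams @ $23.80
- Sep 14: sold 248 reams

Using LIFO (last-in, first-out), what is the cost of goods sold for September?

Sep 14, 248 sold [LIFO — newest first]: 90 @ $23.80 + 158 @ $23.50 = $5,855.00
Ending inventory: 117 @ $25.55 + 254 @ $25.60 + 43 @ $23.50 = $10,502.25

COGS = $5,855.00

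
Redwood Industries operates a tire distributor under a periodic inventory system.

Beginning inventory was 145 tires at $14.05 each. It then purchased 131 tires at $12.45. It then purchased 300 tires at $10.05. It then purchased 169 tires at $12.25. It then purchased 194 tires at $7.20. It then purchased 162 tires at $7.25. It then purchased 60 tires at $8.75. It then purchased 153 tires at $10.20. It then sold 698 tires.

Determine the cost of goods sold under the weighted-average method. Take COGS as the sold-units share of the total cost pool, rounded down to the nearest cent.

COGS = $7,123.61

Sale 1, sell 698: 698/1314 × $13,410.35 → $7,123.61
Ending inventory (cost pool remaining) = $6,286.74
Check: goods available $13,410.35 = COGS $7,123.61 + ending $6,286.74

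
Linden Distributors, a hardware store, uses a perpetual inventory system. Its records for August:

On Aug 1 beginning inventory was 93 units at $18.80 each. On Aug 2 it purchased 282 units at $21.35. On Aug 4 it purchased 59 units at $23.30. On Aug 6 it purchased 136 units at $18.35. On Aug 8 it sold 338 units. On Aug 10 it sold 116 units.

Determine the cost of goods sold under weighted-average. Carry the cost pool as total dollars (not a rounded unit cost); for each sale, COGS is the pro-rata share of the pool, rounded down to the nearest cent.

COGS = $9,270.68

After Aug 1: 93 on hand, pool $1,748.40 (≈ $18.8000 each)
After Aug 2: 375 on hand, pool $7,769.10 (≈ $20.7176 each)
After Aug 4: 434 on hand, pool $9,143.80 (≈ $21.0687 each)
After Aug 6: 570 on hand, pool $11,639.40 (≈ $20.4200 each)
Aug 8, sell 338: 338/570 × $11,639.40 → $6,901.96
Aug 10, sell 116: 116/232 × $4,737.44 → $2,368.72
Total COGS = $6,901.96 + $2,368.72 = $9,270.68
Ending inventory (cost pool remaining) = $2,368.72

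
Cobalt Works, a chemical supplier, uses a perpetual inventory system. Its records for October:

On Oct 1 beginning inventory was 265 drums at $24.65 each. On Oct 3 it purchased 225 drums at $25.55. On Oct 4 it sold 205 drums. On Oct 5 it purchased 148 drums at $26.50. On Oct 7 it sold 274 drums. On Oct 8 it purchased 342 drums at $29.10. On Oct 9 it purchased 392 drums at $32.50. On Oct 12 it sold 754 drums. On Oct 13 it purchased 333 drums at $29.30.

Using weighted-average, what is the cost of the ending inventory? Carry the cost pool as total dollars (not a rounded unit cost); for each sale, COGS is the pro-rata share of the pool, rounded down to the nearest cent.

After Oct 1: 265 on hand, pool $6,532.25 (≈ $24.6500 each)
After Oct 3: 490 on hand, pool $12,281.00 (≈ $25.0633 each)
Oct 4, sell 205: 205/490 × $12,281.00 → $5,137.96
After Oct 5: 433 on hand, pool $11,065.04 (≈ $25.5544 each)
Oct 7, sell 274: 274/433 × $11,065.04 → $7,001.89
After Oct 8: 501 on hand, pool $14,015.35 (≈ $27.9748 each)
After Oct 9: 893 on hand, pool $26,755.35 (≈ $29.9612 each)
Oct 12, sell 754: 754/893 × $26,755.35 → $22,590.74
After Oct 13: 472 on hand, pool $13,921.51 (≈ $29.4947 each)
Total COGS = $5,137.96 + $7,001.89 + $22,590.74 = $34,730.59
Ending inventory (cost pool remaining) = $13,921.51

Ending inventory = $13,921.51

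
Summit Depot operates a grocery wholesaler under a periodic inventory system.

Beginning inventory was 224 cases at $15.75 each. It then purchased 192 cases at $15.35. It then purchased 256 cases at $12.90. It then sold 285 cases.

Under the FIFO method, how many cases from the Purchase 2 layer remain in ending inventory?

256

Sale 1 (285) [FIFO — oldest first]: 224 @ $15.75 + 61 @ $15.35 = $4,464.35
Ending inventory: 131 @ $15.35 + 256 @ $12.90 = $5,313.25
Check: goods available $9,777.60 = COGS $4,464.35 + ending $5,313.25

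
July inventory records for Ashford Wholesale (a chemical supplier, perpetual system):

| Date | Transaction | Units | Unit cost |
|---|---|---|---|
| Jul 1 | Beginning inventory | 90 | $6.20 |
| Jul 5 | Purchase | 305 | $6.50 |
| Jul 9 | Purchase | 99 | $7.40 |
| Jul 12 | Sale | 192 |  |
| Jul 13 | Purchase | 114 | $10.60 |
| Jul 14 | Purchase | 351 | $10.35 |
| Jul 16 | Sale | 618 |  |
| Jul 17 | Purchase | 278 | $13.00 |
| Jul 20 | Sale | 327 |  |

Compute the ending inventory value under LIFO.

Ending inventory = $623.00

Jul 12, 192 sold [LIFO — newest first]: 99 @ $7.40 + 93 @ $6.50 = $1,337.10
Jul 16, 618 sold [LIFO — newest first]: 351 @ $10.35 + 114 @ $10.60 + 153 @ $6.50 = $5,835.75
Jul 20, 327 sold [LIFO — newest first]: 278 @ $13.00 + 49 @ $6.50 = $3,932.50
Total COGS = $1,337.10 + $5,835.75 + $3,932.50 = $11,105.35
Ending inventory: 90 @ $6.20 + 10 @ $6.50 = $623.00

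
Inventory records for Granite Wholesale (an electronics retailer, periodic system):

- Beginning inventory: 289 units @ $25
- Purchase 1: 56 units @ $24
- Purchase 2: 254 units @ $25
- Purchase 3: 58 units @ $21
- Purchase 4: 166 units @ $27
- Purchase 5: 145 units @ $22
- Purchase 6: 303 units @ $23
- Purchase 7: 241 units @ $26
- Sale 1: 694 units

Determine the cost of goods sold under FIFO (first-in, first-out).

Sale 1 (694) [FIFO — oldest first]: 289 @ $25 + 56 @ $24 + 254 @ $25 + 58 @ $21 + 37 @ $27 = $17,136
Ending inventory: 129 @ $27 + 145 @ $22 + 303 @ $23 + 241 @ $26 = $19,908
Check: goods available $37,044 = COGS $17,136 + ending $19,908

COGS = $17,136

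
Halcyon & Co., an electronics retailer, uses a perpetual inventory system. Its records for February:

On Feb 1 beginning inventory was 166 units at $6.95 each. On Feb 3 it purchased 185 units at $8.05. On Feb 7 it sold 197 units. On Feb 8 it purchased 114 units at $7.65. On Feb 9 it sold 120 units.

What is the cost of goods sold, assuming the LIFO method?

COGS = $2,486.45

Feb 7, 197 sold [LIFO — newest first]: 185 @ $8.05 + 12 @ $6.95 = $1,572.65
Feb 9, 120 sold [LIFO — newest first]: 114 @ $7.65 + 6 @ $6.95 = $913.80
Total COGS = $1,572.65 + $913.80 = $2,486.45
Ending inventory: 148 @ $6.95 = $1,028.60
Check: goods available $3,515.05 = COGS $2,486.45 + ending $1,028.60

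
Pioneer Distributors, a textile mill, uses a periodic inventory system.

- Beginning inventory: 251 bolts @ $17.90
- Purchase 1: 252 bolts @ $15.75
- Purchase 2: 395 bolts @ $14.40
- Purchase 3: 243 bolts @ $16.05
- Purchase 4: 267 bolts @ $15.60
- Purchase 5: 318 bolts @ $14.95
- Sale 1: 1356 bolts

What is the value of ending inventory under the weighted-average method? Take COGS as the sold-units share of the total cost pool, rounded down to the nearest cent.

Sale 1, sell 1356: 1356/1726 × $26,969.35 → $21,187.97
Ending inventory (cost pool remaining) = $5,781.38

Ending inventory = $5,781.38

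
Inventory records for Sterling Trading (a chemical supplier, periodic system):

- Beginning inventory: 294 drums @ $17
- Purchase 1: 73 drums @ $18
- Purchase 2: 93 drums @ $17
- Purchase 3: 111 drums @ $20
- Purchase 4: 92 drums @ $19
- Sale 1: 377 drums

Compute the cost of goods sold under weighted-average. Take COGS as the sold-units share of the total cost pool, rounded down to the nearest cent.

COGS = $6,744.49

Sale 1, sell 377: 377/663 × $11,861.00 → $6,744.49
Ending inventory (cost pool remaining) = $5,116.51
Check: goods available $11,861.00 = COGS $6,744.49 + ending $5,116.51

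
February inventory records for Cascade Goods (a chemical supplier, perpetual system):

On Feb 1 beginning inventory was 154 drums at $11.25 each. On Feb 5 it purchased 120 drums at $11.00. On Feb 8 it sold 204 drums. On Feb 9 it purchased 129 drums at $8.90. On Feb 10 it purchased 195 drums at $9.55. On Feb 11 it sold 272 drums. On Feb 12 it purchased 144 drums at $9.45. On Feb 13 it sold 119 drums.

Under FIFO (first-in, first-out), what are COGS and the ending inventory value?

Feb 8, 204 sold [FIFO — oldest first]: 154 @ $11.25 + 50 @ $11.00 = $2,282.50
Feb 11, 272 sold [FIFO — oldest first]: 70 @ $11.00 + 129 @ $8.90 + 73 @ $9.55 = $2,615.25
Feb 13, 119 sold [FIFO — oldest first]: 119 @ $9.55 = $1,136.45
Total COGS = $2,282.50 + $2,615.25 + $1,136.45 = $6,034.20
Ending inventory: 3 @ $9.55 + 144 @ $9.45 = $1,389.45

COGS = $6,034.20; ending inventory = $1,389.45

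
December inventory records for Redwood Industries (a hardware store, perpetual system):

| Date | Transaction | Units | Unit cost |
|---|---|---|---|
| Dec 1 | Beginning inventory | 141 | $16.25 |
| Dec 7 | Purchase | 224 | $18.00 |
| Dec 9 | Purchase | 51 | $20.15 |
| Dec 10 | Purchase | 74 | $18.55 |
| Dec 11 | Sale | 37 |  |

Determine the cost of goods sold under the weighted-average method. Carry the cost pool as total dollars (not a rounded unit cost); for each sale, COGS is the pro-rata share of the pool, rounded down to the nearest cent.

COGS = $658.72

After Dec 1: 141 on hand, pool $2,291.25 (≈ $16.2500 each)
After Dec 7: 365 on hand, pool $6,323.25 (≈ $17.3240 each)
After Dec 9: 416 on hand, pool $7,350.90 (≈ $17.6704 each)
After Dec 10: 490 on hand, pool $8,723.60 (≈ $17.8033 each)
Dec 11, sell 37: 37/490 × $8,723.60 → $658.72
Ending inventory (cost pool remaining) = $8,064.88
Check: goods available $8,723.60 = COGS $658.72 + ending $8,064.88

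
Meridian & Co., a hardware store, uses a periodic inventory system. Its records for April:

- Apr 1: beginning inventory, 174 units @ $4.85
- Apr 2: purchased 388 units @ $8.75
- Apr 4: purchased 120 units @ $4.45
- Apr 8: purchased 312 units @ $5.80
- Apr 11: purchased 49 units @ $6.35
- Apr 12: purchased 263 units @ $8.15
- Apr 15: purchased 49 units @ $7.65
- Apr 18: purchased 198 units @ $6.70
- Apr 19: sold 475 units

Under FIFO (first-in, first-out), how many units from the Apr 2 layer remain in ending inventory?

87

Apr 19, 475 sold [FIFO — oldest first]: 174 @ $4.85 + 301 @ $8.75 = $3,477.65
Ending inventory: 87 @ $8.75 + 120 @ $4.45 + 312 @ $5.80 + 49 @ $6.35 + 263 @ $8.15 + 49 @ $7.65 + 198 @ $6.70 = $7,260.90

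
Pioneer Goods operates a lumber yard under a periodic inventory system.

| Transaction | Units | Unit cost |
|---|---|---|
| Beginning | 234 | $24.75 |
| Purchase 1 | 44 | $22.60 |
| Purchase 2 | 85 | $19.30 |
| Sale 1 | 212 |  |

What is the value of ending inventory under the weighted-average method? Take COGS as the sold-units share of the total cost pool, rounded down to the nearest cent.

Sale 1, sell 212: 212/363 × $8,426.40 → $4,921.20
Ending inventory (cost pool remaining) = $3,505.20
Check: goods available $8,426.40 = COGS $4,921.20 + ending $3,505.20

Ending inventory = $3,505.20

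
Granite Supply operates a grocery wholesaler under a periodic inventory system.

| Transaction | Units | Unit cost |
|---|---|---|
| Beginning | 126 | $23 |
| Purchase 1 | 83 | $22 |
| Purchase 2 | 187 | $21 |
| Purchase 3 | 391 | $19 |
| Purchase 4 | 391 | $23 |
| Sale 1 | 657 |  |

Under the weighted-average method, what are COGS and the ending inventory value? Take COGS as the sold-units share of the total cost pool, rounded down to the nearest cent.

Sale 1, sell 657: 657/1178 × $25,073.00 → $13,983.83
Ending inventory (cost pool remaining) = $11,089.17

COGS = $13,983.83; ending inventory = $11,089.17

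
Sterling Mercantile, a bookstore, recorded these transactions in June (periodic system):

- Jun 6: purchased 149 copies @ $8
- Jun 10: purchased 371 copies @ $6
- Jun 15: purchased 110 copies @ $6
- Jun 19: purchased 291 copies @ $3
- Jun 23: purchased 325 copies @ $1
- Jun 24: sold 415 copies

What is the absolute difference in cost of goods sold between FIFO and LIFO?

FIFO COGS: 149 @ $8 + 266 @ $6 = $2,788
LIFO COGS: 325 @ $1 + 90 @ $3 = $595
Difference = |$2,788 − $595| = $2,193

$2,193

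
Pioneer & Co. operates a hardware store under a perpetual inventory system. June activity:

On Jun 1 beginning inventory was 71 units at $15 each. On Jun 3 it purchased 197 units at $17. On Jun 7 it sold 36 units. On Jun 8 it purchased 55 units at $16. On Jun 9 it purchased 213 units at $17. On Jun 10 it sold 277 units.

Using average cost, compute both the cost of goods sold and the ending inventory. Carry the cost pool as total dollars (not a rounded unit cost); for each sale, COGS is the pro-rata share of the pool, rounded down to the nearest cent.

COGS = $5,203.35; ending inventory = $3,711.65

After Jun 1: 71 on hand, pool $1,065.00 (≈ $15.0000 each)
After Jun 3: 268 on hand, pool $4,414.00 (≈ $16.4701 each)
Jun 7, sell 36: 36/268 × $4,414.00 → $592.92
After Jun 8: 287 on hand, pool $4,701.08 (≈ $16.3801 each)
After Jun 9: 500 on hand, pool $8,322.08 (≈ $16.6442 each)
Jun 10, sell 277: 277/500 × $8,322.08 → $4,610.43
Total COGS = $592.92 + $4,610.43 = $5,203.35
Ending inventory (cost pool remaining) = $3,711.65
Check: goods available $8,915.00 = COGS $5,203.35 + ending $3,711.65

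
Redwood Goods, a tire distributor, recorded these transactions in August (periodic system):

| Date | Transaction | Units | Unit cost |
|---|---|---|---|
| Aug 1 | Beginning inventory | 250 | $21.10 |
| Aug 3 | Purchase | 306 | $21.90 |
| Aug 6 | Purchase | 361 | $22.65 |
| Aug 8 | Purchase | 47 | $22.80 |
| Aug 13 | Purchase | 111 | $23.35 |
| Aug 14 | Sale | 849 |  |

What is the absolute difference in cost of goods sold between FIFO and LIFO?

FIFO COGS: 250 @ $21.10 + 306 @ $21.90 + 293 @ $22.65 = $18,612.85
LIFO COGS: 111 @ $23.35 + 47 @ $22.80 + 361 @ $22.65 + 306 @ $21.90 + 24 @ $21.10 = $19,047.90
Difference = |$18,612.85 − $19,047.90| = $435.05

$435.05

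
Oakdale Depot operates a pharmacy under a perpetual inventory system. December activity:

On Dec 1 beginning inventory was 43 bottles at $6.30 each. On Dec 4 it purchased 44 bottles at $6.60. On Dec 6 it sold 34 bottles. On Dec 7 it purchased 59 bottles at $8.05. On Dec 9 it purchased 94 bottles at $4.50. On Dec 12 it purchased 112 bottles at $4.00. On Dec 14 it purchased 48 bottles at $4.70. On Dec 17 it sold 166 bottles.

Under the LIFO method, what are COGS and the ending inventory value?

COGS = $925.00; ending inventory = $1,207.85

Dec 6, 34 sold [LIFO — newest first]: 34 @ $6.60 = $224.40
Dec 17, 166 sold [LIFO — newest first]: 48 @ $4.70 + 112 @ $4.00 + 6 @ $4.50 = $700.60
Total COGS = $224.40 + $700.60 = $925.00
Ending inventory: 43 @ $6.30 + 10 @ $6.60 + 59 @ $8.05 + 88 @ $4.50 = $1,207.85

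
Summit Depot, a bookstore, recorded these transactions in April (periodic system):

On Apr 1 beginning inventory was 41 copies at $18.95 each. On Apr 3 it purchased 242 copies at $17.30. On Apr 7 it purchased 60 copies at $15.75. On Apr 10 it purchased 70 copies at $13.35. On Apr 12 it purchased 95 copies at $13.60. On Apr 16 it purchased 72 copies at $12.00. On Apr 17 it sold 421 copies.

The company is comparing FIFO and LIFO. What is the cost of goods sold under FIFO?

FIFO COGS: 41 @ $18.95 + 242 @ $17.30 + 60 @ $15.75 + 70 @ $13.35 + 8 @ $13.60 = $6,951.85
LIFO COGS: 72 @ $12.00 + 95 @ $13.60 + 70 @ $13.35 + 60 @ $15.75 + 124 @ $17.30 = $6,180.70

COGS = $6,951.85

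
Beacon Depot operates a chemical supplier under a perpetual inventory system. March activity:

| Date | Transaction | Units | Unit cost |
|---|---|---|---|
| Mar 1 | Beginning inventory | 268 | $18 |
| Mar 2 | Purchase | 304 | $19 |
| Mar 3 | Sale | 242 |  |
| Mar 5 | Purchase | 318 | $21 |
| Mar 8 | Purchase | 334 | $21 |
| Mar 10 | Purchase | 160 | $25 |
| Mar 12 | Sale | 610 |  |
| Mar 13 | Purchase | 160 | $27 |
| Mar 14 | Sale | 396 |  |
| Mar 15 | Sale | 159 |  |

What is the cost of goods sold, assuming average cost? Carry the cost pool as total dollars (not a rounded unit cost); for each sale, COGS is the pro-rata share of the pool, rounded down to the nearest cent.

After Mar 1: 268 on hand, pool $4,824.00 (≈ $18.0000 each)
After Mar 2: 572 on hand, pool $10,600.00 (≈ $18.5315 each)
Mar 3, sell 242: 242/572 × $10,600.00 → $4,484.61
After Mar 5: 648 on hand, pool $12,793.39 (≈ $19.7429 each)
After Mar 8: 982 on hand, pool $19,807.39 (≈ $20.1705 each)
After Mar 10: 1142 on hand, pool $23,807.39 (≈ $20.8471 each)
Mar 12, sell 610: 610/1142 × $23,807.39 → $12,716.73
After Mar 13: 692 on hand, pool $15,410.66 (≈ $22.2697 each)
Mar 14, sell 396: 396/692 × $15,410.66 → $8,818.81
Mar 15, sell 159: 159/296 × $6,591.85 → $3,540.89
Total COGS = $4,484.61 + $12,716.73 + $8,818.81 + $3,540.89 = $29,561.04
Ending inventory (cost pool remaining) = $3,050.96

COGS = $29,561.04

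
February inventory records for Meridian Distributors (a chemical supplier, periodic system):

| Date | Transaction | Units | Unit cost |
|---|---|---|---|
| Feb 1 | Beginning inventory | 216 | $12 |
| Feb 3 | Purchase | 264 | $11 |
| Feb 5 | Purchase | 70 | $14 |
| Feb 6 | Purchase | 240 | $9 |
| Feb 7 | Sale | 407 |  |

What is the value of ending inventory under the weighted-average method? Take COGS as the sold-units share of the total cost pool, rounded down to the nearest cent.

Ending inventory = $4,186.83

Feb 7, sell 407: 407/790 × $8,636.00 → $4,449.17
Ending inventory (cost pool remaining) = $4,186.83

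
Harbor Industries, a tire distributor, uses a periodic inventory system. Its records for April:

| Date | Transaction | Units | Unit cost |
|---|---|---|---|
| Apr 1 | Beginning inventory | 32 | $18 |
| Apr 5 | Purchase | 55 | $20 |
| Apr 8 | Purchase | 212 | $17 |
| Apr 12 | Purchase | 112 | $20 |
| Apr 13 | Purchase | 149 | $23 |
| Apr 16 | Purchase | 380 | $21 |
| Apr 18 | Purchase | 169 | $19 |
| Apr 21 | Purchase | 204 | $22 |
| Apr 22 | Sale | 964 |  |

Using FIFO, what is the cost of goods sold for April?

COGS = $19,383

Apr 22, 964 sold [FIFO — oldest first]: 32 @ $18 + 55 @ $20 + 212 @ $17 + 112 @ $20 + 149 @ $23 + 380 @ $21 + 24 @ $19 = $19,383
Ending inventory: 145 @ $19 + 204 @ $22 = $7,243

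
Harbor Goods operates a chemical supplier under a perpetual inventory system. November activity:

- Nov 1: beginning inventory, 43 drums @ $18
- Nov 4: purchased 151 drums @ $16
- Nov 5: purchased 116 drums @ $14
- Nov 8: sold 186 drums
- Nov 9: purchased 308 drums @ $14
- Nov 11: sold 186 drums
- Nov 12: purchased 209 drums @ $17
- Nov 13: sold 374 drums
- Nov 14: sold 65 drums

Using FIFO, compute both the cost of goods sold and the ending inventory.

COGS = $12,407; ending inventory = $272

Nov 8, 186 sold [FIFO — oldest first]: 43 @ $18 + 143 @ $16 = $3,062
Nov 11, 186 sold [FIFO — oldest first]: 8 @ $16 + 116 @ $14 + 62 @ $14 = $2,620
Nov 13, 374 sold [FIFO — oldest first]: 246 @ $14 + 128 @ $17 = $5,620
Nov 14, 65 sold [FIFO — oldest first]: 65 @ $17 = $1,105
Total COGS = $3,062 + $2,620 + $5,620 + $1,105 = $12,407
Ending inventory: 16 @ $17 = $272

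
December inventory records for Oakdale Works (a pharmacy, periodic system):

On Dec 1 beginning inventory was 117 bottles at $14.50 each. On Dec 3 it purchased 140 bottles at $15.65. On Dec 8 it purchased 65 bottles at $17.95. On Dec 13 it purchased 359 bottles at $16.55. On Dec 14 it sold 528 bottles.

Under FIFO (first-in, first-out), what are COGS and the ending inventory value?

COGS = $8,463.55; ending inventory = $2,532.15

Dec 14, 528 sold [FIFO — oldest first]: 117 @ $14.50 + 140 @ $15.65 + 65 @ $17.95 + 206 @ $16.55 = $8,463.55
Ending inventory: 153 @ $16.55 = $2,532.15
Check: goods available $10,995.70 = COGS $8,463.55 + ending $2,532.15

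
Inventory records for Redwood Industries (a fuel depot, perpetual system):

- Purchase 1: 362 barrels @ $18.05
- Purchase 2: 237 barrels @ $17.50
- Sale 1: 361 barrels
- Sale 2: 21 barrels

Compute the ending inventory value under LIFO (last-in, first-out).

Sale 1 (361) [LIFO — newest first]: 237 @ $17.50 + 124 @ $18.05 = $6,385.70
Sale 2 (21) [LIFO — newest first]: 21 @ $18.05 = $379.05
Total COGS = $6,385.70 + $379.05 = $6,764.75
Ending inventory: 217 @ $18.05 = $3,916.85

Ending inventory = $3,916.85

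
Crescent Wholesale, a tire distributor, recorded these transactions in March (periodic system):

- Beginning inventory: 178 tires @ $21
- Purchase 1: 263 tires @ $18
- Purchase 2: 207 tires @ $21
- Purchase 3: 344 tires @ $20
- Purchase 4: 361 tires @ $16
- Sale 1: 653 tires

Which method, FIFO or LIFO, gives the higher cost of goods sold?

FIFO COGS: 178 @ $21 + 263 @ $18 + 207 @ $21 + 5 @ $20 = $12,919
LIFO COGS: 361 @ $16 + 292 @ $20 = $11,616

FIFO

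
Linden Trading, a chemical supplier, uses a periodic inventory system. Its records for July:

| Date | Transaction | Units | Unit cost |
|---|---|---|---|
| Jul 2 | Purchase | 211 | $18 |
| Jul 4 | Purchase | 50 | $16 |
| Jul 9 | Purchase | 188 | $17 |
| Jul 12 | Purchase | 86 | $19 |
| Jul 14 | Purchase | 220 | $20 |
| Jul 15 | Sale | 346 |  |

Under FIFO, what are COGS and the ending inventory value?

Jul 15, 346 sold [FIFO — oldest first]: 211 @ $18 + 50 @ $16 + 85 @ $17 = $6,043
Ending inventory: 103 @ $17 + 86 @ $19 + 220 @ $20 = $7,785
Check: goods available $13,828 = COGS $6,043 + ending $7,785

COGS = $6,043; ending inventory = $7,785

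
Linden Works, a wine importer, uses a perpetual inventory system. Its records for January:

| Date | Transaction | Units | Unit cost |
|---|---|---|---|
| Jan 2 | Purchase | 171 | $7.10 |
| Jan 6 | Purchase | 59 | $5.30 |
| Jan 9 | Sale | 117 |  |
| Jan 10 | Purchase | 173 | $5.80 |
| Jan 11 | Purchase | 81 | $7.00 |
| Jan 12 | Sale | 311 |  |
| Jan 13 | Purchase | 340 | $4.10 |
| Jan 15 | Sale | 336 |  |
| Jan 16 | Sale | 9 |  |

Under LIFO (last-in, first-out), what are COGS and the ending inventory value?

Jan 9, 117 sold [LIFO — newest first]: 59 @ $5.30 + 58 @ $7.10 = $724.50
Jan 12, 311 sold [LIFO — newest first]: 81 @ $7.00 + 173 @ $5.80 + 57 @ $7.10 = $1,975.10
Jan 15, 336 sold [LIFO — newest first]: 336 @ $4.10 = $1,377.60
Jan 16, 9 sold [LIFO — newest first]: 4 @ $4.10 + 5 @ $7.10 = $51.90
Total COGS = $724.50 + $1,975.10 + $1,377.60 + $51.90 = $4,129.10
Ending inventory: 51 @ $7.10 = $362.10
Check: goods available $4,491.20 = COGS $4,129.10 + ending $362.10

COGS = $4,129.10; ending inventory = $362.10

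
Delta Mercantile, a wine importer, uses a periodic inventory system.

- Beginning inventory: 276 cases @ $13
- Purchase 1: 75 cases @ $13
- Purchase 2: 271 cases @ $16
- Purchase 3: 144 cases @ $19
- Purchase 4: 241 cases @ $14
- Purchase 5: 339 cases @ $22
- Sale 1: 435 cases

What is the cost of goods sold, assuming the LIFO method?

COGS = $8,802

Sale 1 (435) [LIFO — newest first]: 339 @ $22 + 96 @ $14 = $8,802
Ending inventory: 276 @ $13 + 75 @ $13 + 271 @ $16 + 144 @ $19 + 145 @ $14 = $13,665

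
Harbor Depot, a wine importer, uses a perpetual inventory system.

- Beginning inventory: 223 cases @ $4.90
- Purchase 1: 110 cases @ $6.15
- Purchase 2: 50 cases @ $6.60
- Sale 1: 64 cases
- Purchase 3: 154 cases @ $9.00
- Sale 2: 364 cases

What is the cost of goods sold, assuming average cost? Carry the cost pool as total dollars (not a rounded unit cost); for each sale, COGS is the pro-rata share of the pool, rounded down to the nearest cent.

After Beginning: 223 on hand, pool $1,092.70 (≈ $4.9000 each)
After Purchase 1: 333 on hand, pool $1,769.20 (≈ $5.3129 each)
After Purchase 2: 383 on hand, pool $2,099.20 (≈ $5.4809 each)
Sale 1, sell 64: 64/383 × $2,099.20 → $350.78
After Purchase 3: 473 on hand, pool $3,134.42 (≈ $6.6267 each)
Sale 2, sell 364: 364/473 × $3,134.42 → $2,412.11
Total COGS = $350.78 + $2,412.11 = $2,762.89
Ending inventory (cost pool remaining) = $722.31

COGS = $2,762.89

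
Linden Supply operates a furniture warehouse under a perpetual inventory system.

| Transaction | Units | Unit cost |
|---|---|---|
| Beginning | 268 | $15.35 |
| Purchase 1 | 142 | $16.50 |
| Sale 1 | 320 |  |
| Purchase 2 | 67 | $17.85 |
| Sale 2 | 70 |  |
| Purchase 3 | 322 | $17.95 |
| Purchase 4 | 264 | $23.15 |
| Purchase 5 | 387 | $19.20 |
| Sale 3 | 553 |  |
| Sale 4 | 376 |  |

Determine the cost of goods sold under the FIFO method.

Sale 1 (320) [FIFO — oldest first]: 268 @ $15.35 + 52 @ $16.50 = $4,971.80
Sale 2 (70) [FIFO — oldest first]: 70 @ $16.50 = $1,155.00
Sale 3 (553) [FIFO — oldest first]: 20 @ $16.50 + 67 @ $17.85 + 322 @ $17.95 + 144 @ $23.15 = $10,639.45
Sale 4 (376) [FIFO — oldest first]: 120 @ $23.15 + 256 @ $19.20 = $7,693.20
Total COGS = $4,971.80 + $1,155.00 + $10,639.45 + $7,693.20 = $24,459.45
Ending inventory: 131 @ $19.20 = $2,515.20

COGS = $24,459.45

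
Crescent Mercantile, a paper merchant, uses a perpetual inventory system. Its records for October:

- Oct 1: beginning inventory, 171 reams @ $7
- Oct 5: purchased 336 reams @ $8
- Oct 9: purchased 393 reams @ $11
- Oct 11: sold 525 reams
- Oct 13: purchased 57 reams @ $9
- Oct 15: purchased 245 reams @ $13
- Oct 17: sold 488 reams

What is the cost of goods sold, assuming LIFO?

Oct 11, 525 sold [LIFO — newest first]: 393 @ $11 + 132 @ $8 = $5,379
Oct 17, 488 sold [LIFO — newest first]: 245 @ $13 + 57 @ $9 + 186 @ $8 = $5,186
Total COGS = $5,379 + $5,186 = $10,565
Ending inventory: 171 @ $7 + 18 @ $8 = $1,341
Check: goods available $11,906 = COGS $10,565 + ending $1,341

COGS = $10,565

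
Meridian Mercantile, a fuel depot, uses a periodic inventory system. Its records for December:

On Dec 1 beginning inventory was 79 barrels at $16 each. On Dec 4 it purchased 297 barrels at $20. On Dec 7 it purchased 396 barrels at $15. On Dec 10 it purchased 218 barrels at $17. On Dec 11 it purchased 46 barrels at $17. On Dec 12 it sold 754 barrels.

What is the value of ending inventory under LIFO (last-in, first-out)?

Ending inventory = $5,324

Dec 12, 754 sold [LIFO — newest first]: 46 @ $17 + 218 @ $17 + 396 @ $15 + 94 @ $20 = $12,308
Ending inventory: 79 @ $16 + 203 @ $20 = $5,324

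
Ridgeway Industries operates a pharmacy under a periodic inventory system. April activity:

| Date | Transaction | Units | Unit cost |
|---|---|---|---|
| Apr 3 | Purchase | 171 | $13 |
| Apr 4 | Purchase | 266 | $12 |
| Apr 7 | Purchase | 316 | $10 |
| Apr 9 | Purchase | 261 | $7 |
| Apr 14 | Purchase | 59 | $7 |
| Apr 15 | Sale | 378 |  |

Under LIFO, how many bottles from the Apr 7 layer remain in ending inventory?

Apr 15, 378 sold [LIFO — newest first]: 59 @ $7 + 261 @ $7 + 58 @ $10 = $2,820
Ending inventory: 171 @ $13 + 266 @ $12 + 258 @ $10 = $7,995
Check: goods available $10,815 = COGS $2,820 + ending $7,995

258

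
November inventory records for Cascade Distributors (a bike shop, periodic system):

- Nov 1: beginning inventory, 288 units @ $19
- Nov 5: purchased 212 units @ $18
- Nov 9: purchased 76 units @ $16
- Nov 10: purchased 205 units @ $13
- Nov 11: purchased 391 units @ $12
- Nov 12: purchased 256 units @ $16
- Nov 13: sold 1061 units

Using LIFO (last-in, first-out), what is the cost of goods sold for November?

Nov 13, 1061 sold [LIFO — newest first]: 256 @ $16 + 391 @ $12 + 205 @ $13 + 76 @ $16 + 133 @ $18 = $15,063
Ending inventory: 288 @ $19 + 79 @ $18 = $6,894

COGS = $15,063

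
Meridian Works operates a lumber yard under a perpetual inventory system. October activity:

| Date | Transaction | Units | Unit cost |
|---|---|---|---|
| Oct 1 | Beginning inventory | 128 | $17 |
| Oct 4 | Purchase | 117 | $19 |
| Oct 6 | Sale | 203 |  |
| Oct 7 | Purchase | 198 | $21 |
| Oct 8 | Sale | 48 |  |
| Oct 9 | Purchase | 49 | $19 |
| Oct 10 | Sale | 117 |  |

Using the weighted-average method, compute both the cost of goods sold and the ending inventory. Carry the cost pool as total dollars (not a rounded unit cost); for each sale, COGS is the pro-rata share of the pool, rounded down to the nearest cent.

After Oct 1: 128 on hand, pool $2,176.00 (≈ $17.0000 each)
After Oct 4: 245 on hand, pool $4,399.00 (≈ $17.9551 each)
Oct 6, sell 203: 203/245 × $4,399.00 → $3,644.88
After Oct 7: 240 on hand, pool $4,912.12 (≈ $20.4672 each)
Oct 8, sell 48: 48/240 × $4,912.12 → $982.42
After Oct 9: 241 on hand, pool $4,860.70 (≈ $20.1689 each)
Oct 10, sell 117: 117/241 × $4,860.70 → $2,359.75
Total COGS = $3,644.88 + $982.42 + $2,359.75 = $6,987.05
Ending inventory (cost pool remaining) = $2,500.95

COGS = $6,987.05; ending inventory = $2,500.95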